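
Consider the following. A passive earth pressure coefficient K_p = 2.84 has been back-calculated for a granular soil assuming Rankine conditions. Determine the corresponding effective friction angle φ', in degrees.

K_p = (1+sin φ)/(1−sin φ) ⇒ sin φ = (K_p − 1)/(K_p + 1) = 0.4792.
φ = arcsin(0.4792) = 28.63°.

28.6°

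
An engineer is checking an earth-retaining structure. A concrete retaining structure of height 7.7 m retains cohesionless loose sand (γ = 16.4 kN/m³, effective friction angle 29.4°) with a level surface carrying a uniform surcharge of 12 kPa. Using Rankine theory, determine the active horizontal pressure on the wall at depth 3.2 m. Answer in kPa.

K_a = (1 − sin φ)/(1 + sin φ) = 0.3415.
σ_v = γz + q = 16.4 × 3.2 + 12 = 64.48 kPa.
σ_h = K_a σ_v = 0.3415 × 64.48 = 22.02 kPa.

22.0 kPa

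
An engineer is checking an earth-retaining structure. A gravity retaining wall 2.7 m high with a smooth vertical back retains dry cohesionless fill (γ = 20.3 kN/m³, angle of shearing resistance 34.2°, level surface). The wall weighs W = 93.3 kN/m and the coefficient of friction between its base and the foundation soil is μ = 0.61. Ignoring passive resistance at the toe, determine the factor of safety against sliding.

K_a = tan²(45° − 34.2°/2) = 0.2803.
P_a = ½K_aγH² = 0.5×0.2803×20.3×2.7² = 20.74 kN/m, acting at H/3 = 0.9000 m above the base.
FS_sliding = μW / P_a = 0.61×93.3 / 20.74 = 2.744.

2.74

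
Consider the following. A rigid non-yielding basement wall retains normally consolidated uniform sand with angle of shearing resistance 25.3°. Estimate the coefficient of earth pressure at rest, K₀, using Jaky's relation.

K₀ = 1 − sin φ' = 1 − sin 25.3° = 0.5726.

0.573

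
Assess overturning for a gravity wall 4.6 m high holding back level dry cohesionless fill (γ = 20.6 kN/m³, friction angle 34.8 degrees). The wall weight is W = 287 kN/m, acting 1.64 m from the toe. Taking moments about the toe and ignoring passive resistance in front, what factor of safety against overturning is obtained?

5.15

K_a = tan²(45° − 34.8°/2) = 0.2733.
P_a = ½K_aγH² = 0.5×0.2733×20.6×4.6² = 59.57 kN/m, acting at H/3 = 1.533 m above the base.
Overturning moment M_o = P_a × H/3 = 59.57 × 1.533 = 91.34.
Resisting moment M_r = W × 1.64 = 287 × 1.64 = 470.7.
FS_overturning = M_r/M_o = 470.7/91.34 = 5.153.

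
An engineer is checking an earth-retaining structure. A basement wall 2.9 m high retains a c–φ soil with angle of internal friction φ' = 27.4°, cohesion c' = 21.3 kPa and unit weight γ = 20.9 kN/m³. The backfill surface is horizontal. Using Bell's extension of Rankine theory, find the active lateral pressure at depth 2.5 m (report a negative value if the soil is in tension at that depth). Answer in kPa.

K_a = (1 − sin φ)/(1 + sin φ) = 0.3697.
σ_a = K_a γ z − 2c√K_a = 0.3697×20.9×2.5 − 2×21.3×0.6080 = -6.586 kPa.

-6.59 kPa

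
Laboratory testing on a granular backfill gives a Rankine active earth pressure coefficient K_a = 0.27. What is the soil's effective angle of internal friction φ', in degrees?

K_a = tan²(45° − φ/2) ⇒ 45° − φ/2 = arctan(√0.27) = 27.46°.
φ = 2(45° − 27.46°) = 35.09°.

35.1°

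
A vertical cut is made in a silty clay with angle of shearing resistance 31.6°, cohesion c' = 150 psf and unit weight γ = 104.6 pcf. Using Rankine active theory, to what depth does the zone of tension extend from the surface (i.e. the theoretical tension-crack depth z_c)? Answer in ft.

5.13 ft

K_a = tan²(45° − 31.6°/2) = 0.3123; √K_a = 0.5589.
The active pressure is zero where K_a γ z = 2c√K_a, so z_c = 2c/(γ√K_a) = 2×150/(104.6×0.5589) = 5.132 ft.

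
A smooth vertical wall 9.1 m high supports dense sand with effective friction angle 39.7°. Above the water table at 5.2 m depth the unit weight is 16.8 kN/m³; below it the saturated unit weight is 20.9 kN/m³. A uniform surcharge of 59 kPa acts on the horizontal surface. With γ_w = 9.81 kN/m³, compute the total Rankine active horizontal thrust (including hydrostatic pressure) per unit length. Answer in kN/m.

337 kN/m

K_a = tan²(45° − φ/2) = 0.2204.
γ' = 20.9 − 9.81 = 11.09 kN/m³. h₂ = H − d_w = 3.9 m.
σ'_h: at surface K_a·q = 13.01; at WT K_a(q+γd_w) = 32.26; at base K_a(q+γd_w+γ'h₂) = 41.80 kPa.
P₁ = ½(13.01+32.26)×5.2 = 117.7; P₂ = ½(32.26+41.80)×3.9 = 144.4; P_w = ½γ_w h₂² = 74.61.
Total = 117.7+144.4+74.61 = 336.7 kN/m.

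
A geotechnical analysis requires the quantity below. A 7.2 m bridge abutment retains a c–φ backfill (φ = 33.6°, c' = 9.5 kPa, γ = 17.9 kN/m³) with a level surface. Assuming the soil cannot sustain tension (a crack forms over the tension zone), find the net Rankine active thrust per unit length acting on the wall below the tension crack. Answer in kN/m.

70.1 kN/m

K_a = 0.2875; √K_a = 0.5362.
Tension-crack depth z_c = 2c/(γ√K_a) = 2×9.5/(17.9×0.5362) = 1.980 m.
σ_a at base = K_a γ H − 2c√K_a = 0.2875×17.9×7.2 − 2×9.5×0.5362 = 26.87 kPa.
P_a = ½ × 26.87 × (H − z_c) = 0.5×26.87×5.220 = 70.13 kN/m.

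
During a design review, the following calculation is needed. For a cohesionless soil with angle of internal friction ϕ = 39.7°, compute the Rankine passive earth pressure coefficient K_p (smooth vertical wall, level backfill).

4.54

K_p = (1 + sin φ)/(1 − sin φ) = tan²(45° + 39.7°/2) = 4.537.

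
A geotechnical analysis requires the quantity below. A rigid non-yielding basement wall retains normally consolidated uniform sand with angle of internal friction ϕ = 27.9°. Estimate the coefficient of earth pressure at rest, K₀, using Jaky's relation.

K₀ = 1 − sin φ' = 1 − sin 27.9° = 0.5321.

0.532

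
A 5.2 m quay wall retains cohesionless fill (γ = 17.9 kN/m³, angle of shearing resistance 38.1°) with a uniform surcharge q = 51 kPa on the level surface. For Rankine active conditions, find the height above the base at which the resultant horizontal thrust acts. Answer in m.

K_a = 0.2368.
Triangular part P₁ = ½K_aγH² = 57.31 at H/3 = 1.733 m; rectangular part P₂ = K_a q H = 62.81 at H/2 = 2.600 m.
ȳ = (P₁·1.733 + P₂·2.600)/(P₁+P₂) = 2.186 m.

2.19 m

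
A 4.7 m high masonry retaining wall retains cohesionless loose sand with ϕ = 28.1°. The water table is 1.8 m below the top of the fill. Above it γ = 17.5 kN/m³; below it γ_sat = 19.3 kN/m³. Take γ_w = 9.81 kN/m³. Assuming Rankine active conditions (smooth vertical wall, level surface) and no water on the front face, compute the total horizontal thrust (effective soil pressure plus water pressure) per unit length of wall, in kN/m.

98.6 kN/m

K_a = tan²(45° − φ/2) = 0.3596.
γ' = 19.3 − 9.81 = 9.490 kN/m³. Depth below WT = 2.9 m.
σ'_h at WT = K_a γ d_w = 11.33 kPa; at base = 11.33 + K_a γ' × 2.9 = 21.22 kPa.
P₁ (0–1.8 m) = ½×11.33×1.8 = 10.19. P₂ (1.8–4.7 m) = ½(11.33+21.22)×2.9 = 47.20.
P_w = ½ γ_w h₂² = 0.5×9.81×2.9² = 41.25. Total = 10.19+47.20+41.25 = 98.65 kN/m.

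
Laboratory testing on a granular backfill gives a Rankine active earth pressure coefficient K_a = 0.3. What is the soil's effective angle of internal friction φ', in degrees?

K_a = tan²(45° − φ/2) ⇒ 45° − φ/2 = arctan(√0.3) = 28.71°.
φ = 2(45° − 28.71°) = 32.58°.

32.6°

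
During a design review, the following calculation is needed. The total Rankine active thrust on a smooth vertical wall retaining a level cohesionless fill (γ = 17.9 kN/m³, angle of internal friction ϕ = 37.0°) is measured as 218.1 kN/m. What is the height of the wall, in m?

K_a = 0.2486. P_a = ½ K_a γ H² ⇒ H = √(2P_a/(K_a γ)).
H = √(2×218.1/(0.2486×17.9)) = 9.901 m.

9.90 m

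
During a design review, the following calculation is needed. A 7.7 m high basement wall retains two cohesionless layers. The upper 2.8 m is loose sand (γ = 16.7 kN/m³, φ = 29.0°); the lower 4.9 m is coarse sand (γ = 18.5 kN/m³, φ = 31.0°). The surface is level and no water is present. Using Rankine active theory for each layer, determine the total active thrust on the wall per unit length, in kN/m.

167 kN/m

K_a1 = tan²(45°−29.0°/2) = 0.3470; K_a2 = tan²(45°−31.0°/2) = 0.3201.
Layer 1: σ at base = K_a1 γ₁ h₁ = 16.22 kPa; P₁ = ½×16.22×2.8 = 22.71.
Layer 2: σ_v at top = γ₁h₁ = 46.76; σ_h top = K_a2×46.76 = 14.97; σ_h base = K_a2×(46.76+18.5×4.9) = 43.98.
P₂ = ½(14.97+43.98)×4.9 = 144.4. Total P_a = 22.71+144.4 = 167.1 kN/m.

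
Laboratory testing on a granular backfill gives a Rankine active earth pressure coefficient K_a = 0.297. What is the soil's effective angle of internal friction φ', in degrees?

K_a = tan²(45° − φ/2) ⇒ 45° − φ/2 = arctan(√0.297) = 28.59°.
φ = 2(45° − 28.59°) = 32.82°.

32.8°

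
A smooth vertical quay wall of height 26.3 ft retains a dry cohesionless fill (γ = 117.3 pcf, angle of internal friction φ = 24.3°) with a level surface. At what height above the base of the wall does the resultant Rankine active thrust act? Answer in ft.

8.77 ft

K_a = 0.4169.
The pressure distribution is triangular, so the resultant acts at H/3 above the base = 26.3/3 = 8.767 ft.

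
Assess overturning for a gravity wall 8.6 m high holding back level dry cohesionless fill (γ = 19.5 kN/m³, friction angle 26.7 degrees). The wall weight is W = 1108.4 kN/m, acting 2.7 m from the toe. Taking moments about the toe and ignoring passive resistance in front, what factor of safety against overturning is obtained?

K_a = tan²(45° − 26.7°/2) = 0.3800.
P_a = ½K_aγH² = 0.5×0.3800×19.5×8.6² = 274.0 kN/m, acting at H/3 = 2.867 m above the base.
Overturning moment M_o = P_a × H/3 = 274.0 × 2.867 = 785.4.
Resisting moment M_r = W × 2.7 = 1108.4 × 2.7 = 2993.
FS_overturning = M_r/M_o = 2993/785.4 = 3.810.

3.81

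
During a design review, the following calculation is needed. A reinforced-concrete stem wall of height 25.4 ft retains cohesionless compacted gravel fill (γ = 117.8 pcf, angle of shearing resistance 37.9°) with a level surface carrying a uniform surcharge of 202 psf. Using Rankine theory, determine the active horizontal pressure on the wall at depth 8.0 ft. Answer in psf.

273 psf

K_a = (1 − sin φ)/(1 + sin φ) = 0.2389.
σ_v = γz + q = 117.8 × 8.0 + 202 = 1144 psf.
σ_h = K_a σ_v = 0.2389 × 1144 = 273.4 psf.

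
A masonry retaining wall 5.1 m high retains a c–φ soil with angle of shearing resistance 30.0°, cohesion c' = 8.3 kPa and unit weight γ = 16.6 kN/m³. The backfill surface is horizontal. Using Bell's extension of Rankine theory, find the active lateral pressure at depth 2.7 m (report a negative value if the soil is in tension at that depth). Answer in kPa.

5.36 kPa

K_a = (1 − sin φ)/(1 + sin φ) = 0.3333.
σ_a = K_a γ z − 2c√K_a = 0.3333×16.6×2.7 − 2×8.3×0.5774 = 5.356 kPa.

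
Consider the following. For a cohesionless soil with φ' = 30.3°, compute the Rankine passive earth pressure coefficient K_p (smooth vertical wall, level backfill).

K_p = (1 + sin φ)/(1 − sin φ) = tan²(45° + 30.3°/2) = 3.037.

3.04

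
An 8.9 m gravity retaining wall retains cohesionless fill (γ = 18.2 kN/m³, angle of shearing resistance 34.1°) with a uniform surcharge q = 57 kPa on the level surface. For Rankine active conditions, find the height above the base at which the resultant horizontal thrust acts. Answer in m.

3.58 m

K_a = 0.2815.
Triangular part P₁ = ½K_aγH² = 202.9 at H/3 = 2.967 m; rectangular part P₂ = K_a q H = 142.8 at H/2 = 4.450 m.
ȳ = (P₁·2.967 + P₂·4.450)/(P₁+P₂) = 3.579 m.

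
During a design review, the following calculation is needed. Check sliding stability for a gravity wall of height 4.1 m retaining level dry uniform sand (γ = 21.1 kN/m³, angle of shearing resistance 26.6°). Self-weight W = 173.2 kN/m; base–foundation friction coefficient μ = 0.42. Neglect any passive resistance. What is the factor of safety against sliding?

1.08

K_a = tan²(45° − 26.6°/2) = 0.3814.
P_a = ½K_aγH² = 0.5×0.3814×21.1×4.1² = 67.65 kN/m, acting at H/3 = 1.367 m above the base.
FS_sliding = μW / P_a = 0.42×173.2 / 67.65 = 1.075.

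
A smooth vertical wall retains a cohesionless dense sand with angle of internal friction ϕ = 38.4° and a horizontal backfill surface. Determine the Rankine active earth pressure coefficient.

0.234

K_a = tan²(45° − φ/2) = tan²(25.80°) = 0.2337.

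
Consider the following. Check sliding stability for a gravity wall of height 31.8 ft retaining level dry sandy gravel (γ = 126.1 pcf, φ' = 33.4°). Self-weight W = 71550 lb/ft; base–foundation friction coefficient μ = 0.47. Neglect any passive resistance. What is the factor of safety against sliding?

K_a = tan²(45° − 33.4°/2) = 0.2899.
P_a = ½K_aγH² = 0.5×0.2899×126.1×31.8² = 18490 lb/ft, acting at H/3 = 10.60 ft above the base.
FS_sliding = μW / P_a = 0.47×71550 / 18490 = 1.819.

1.82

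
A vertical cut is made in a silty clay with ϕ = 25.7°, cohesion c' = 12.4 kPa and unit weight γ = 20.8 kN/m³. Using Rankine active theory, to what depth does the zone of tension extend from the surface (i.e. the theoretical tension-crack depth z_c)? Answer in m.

1.90 m

K_a = tan²(45° − 25.7°/2) = 0.3950; √K_a = 0.6285.
The active pressure is zero where K_a γ z = 2c√K_a, so z_c = 2c/(γ√K_a) = 2×12.4/(20.8×0.6285) = 1.897 m.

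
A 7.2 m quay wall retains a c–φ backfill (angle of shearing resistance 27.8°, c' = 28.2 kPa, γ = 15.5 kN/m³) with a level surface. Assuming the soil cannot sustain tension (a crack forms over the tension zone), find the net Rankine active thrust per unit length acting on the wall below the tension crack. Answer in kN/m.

3.85 kN/m

K_a = 0.3639; √K_a = 0.6032.
Tension-crack depth z_c = 2c/(γ√K_a) = 2×28.2/(15.5×0.6032) = 6.032 m.
σ_a at base = K_a γ H − 2c√K_a = 0.3639×15.5×7.2 − 2×28.2×0.6032 = 6.588 kPa.
P_a = ½ × 6.588 × (H − z_c) = 0.5×6.588×1.168 = 3.848 kN/m.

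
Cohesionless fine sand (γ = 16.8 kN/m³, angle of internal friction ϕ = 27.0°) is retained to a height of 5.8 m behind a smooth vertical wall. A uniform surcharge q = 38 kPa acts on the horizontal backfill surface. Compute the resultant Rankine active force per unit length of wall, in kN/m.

189 kN/m

K_a = tan²(45° − φ/2) = 0.3755.
Soil triangle: ½ K_a γ H² = 0.5×0.3755×16.8×5.8² = 106.1 kN/m.
Surcharge rectangle: K_a q H = 0.3755×38×5.8 = 82.77 kN/m.
Total = 106.1 + 82.77 = 188.9 kN/m.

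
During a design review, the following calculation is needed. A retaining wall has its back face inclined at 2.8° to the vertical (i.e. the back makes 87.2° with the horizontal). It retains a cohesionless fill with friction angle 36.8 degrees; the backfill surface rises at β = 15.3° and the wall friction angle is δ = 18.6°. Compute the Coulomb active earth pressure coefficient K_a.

0.298

K_a = sin²(α+φ) / [sin²α · sin(α−δ) · (1 + √{sin(φ+δ)sin(φ−β) / (sin(α−δ)sin(α+β))})²].
With α = 87.2°, φ = 36.8°, δ = 18.6°, β = 15.3°: K_a = 0.2979.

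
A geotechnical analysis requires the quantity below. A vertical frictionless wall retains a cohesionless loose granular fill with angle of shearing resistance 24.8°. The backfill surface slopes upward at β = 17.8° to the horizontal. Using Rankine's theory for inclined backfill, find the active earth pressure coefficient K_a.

K_a = cos β · (cos β − √(cos²β − cos²φ)) / (cos β + √(cos²β − cos²φ)).
cos β = 0.9521, cos φ = 0.9078, √(cos²β − cos²φ) = 0.2872.
K_a = 0.9521 × (0.9521 − 0.2872)/(0.9521 + 0.2872) = 0.5108.

0.511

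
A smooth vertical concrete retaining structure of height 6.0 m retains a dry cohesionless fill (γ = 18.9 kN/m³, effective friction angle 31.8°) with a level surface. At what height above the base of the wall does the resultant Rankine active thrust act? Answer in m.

K_a = 0.3098.
The pressure distribution is triangular, so the resultant acts at H/3 above the base = 6.0/3 = 2.000 m.

2.00 m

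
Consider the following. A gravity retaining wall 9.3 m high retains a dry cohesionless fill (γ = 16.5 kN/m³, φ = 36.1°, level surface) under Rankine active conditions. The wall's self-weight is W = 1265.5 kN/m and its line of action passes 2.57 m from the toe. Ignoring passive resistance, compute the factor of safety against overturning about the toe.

K_a = tan²(45° − 36.1°/2) = 0.2585.
P_a = ½K_aγH² = 0.5×0.2585×16.5×9.3² = 184.4 kN/m, acting at H/3 = 3.100 m above the base.
Overturning moment M_o = P_a × H/3 = 184.4 × 3.100 = 571.8.
Resisting moment M_r = W × 2.57 = 1265.5 × 2.57 = 3252.
FS_overturning = M_r/M_o = 3252/571.8 = 5.688.

5.69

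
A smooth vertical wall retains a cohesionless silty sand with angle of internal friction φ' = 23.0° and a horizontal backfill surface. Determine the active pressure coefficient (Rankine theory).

K_a = (1 − sin φ)/(1 + sin φ) = (1 − sin 23.0°)/(1 + sin 23.0°) = 0.4381.

0.438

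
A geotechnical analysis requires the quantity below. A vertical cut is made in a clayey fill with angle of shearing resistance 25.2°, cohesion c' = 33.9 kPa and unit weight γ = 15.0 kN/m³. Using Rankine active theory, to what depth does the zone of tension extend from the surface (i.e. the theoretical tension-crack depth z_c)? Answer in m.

7.12 m

K_a = tan²(45° − 25.2°/2) = 0.4027; √K_a = 0.6346.
The active pressure is zero where K_a γ z = 2c√K_a, so z_c = 2c/(γ√K_a) = 2×33.9/(15.0×0.6346) = 7.122 m.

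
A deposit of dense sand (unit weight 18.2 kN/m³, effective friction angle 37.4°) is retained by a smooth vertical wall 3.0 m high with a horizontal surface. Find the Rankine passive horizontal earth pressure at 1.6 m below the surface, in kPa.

K_p = (1 + sin φ)/(1 − sin φ) = 4.094.
σ_h = K_p γ z = 4.094 × 18.2 × 1.6 = 119.2 kPa.

119 kPa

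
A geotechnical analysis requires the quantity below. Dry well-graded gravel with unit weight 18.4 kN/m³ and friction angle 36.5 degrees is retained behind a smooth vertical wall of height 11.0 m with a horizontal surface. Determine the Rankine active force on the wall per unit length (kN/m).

283 kN/m

K_a = tan²(45° − φ/2) = 0.2541.
P_a = ½ K_a γ H² = 0.5 × 0.2541 × 18.4 × 11.0² = 282.8 kN/m.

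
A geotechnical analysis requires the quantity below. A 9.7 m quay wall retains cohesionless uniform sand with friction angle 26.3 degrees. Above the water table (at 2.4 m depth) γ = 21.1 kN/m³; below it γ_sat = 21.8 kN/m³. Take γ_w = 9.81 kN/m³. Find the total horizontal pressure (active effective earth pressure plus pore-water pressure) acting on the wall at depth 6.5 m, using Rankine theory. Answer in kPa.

K_a = (1 − sin φ)/(1 + sin φ) = 0.3859.
γ' = 21.8 − 9.81 = 11.99 kN/m³.
Effective vertical stress at 6.5 m: σ'_v = 21.1×2.4 + 11.99×4.10 = 99.80 kPa.
σ'_h = K_a σ'_v = 0.3859 × 99.80 = 38.52 kPa; u = γ_w × 4.10 = 40.22 kPa.
Total σ_h = 38.52 + 40.22 = 78.74 kPa.

78.7 kPa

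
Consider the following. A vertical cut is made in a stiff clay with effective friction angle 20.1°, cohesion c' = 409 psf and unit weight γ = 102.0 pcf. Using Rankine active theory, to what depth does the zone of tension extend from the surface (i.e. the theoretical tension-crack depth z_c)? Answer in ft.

11.5 ft

K_a = tan²(45° − 20.1°/2) = 0.4885; √K_a = 0.6989.
The active pressure is zero where K_a γ z = 2c√K_a, so z_c = 2c/(γ√K_a) = 2×409/(102.0×0.6989) = 11.47 ft.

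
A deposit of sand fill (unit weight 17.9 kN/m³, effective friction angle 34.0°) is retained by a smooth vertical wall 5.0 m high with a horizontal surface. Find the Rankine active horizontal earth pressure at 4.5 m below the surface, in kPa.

22.8 kPa

K_a = (1 − sin φ)/(1 + sin φ) = 0.2827.
σ_h = K_a γ z = 0.2827 × 17.9 × 4.5 = 22.77 kPa.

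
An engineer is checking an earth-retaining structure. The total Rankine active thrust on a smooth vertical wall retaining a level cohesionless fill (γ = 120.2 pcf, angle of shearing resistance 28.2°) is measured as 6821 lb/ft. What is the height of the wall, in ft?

K_a = 0.3582. P_a = ½ K_a γ H² ⇒ H = √(2P_a/(K_a γ)).
H = √(2×6821/(0.3582×120.2)) = 17.80 ft.

17.8 ft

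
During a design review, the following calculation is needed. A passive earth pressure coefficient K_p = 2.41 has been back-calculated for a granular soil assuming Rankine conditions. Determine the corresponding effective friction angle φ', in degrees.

K_p = (1+sin φ)/(1−sin φ) ⇒ sin φ = (K_p − 1)/(K_p + 1) = 0.4135.
φ = arcsin(0.4135) = 24.42°.

24.4°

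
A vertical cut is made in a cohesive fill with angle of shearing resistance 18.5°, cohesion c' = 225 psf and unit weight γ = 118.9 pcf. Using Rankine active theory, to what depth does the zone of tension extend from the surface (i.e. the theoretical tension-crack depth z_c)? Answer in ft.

5.26 ft

K_a = tan²(45° − 18.5°/2) = 0.5183; √K_a = 0.7199.
The active pressure is zero where K_a γ z = 2c√K_a, so z_c = 2c/(γ√K_a) = 2×225/(118.9×0.7199) = 5.257 ft.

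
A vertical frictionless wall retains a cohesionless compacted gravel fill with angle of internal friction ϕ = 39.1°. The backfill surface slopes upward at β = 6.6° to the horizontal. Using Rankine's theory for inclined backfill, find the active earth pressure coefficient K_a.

0.230

K_a = cos β · (cos β − √(cos²β − cos²φ)) / (cos β + √(cos²β − cos²φ)).
cos β = 0.9934, cos φ = 0.7760, √(cos²β − cos²φ) = 0.6201.
K_a = 0.9934 × (0.9934 − 0.6201)/(0.9934 + 0.6201) = 0.2298.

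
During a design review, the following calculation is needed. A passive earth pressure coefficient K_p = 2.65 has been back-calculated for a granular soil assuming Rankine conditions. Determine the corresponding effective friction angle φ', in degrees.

26.9°

K_p = (1+sin φ)/(1−sin φ) ⇒ sin φ = (K_p − 1)/(K_p + 1) = 0.4521.
φ = arcsin(0.4521) = 26.88°.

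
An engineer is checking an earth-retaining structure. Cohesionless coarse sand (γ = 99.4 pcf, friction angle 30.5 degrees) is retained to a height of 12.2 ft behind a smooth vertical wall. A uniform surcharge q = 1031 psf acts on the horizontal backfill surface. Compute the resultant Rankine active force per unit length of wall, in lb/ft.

K_a = tan²(45° − φ/2) = 0.3267.
Soil triangle: ½ K_a γ H² = 0.5×0.3267×99.4×12.2² = 2416 lb/ft.
Surcharge rectangle: K_a q H = 0.3267×1031×12.2 = 4109 lb/ft.
Total = 2416 + 4109 = 6525 lb/ft.

6530 lb/ft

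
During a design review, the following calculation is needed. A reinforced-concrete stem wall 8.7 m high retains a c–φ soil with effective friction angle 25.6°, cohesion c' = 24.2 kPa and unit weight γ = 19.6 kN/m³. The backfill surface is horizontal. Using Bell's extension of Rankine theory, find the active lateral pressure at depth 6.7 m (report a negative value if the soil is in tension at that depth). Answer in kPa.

K_a = (1 − sin φ)/(1 + sin φ) = 0.3966.
σ_a = K_a γ z − 2c√K_a = 0.3966×19.6×6.7 − 2×24.2×0.6297 = 21.60 kPa.

21.6 kPa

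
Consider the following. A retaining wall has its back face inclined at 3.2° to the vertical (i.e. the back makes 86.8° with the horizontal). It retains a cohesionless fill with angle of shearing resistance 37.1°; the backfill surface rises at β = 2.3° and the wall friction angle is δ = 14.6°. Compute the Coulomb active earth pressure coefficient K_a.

K_a = sin²(α+φ) / [sin²α · sin(α−δ) · (1 + √{sin(φ+δ)sin(φ−β) / (sin(α−δ)sin(α+β))})²].
With α = 86.8°, φ = 37.1°, δ = 14.6°, β = 2.3°: K_a = 0.2554.

0.255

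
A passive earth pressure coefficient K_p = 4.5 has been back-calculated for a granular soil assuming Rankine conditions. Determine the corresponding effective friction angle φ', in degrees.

39.5°

K_p = (1+sin φ)/(1−sin φ) ⇒ sin φ = (K_p − 1)/(K_p + 1) = 0.6364.
φ = arcsin(0.6364) = 39.52°.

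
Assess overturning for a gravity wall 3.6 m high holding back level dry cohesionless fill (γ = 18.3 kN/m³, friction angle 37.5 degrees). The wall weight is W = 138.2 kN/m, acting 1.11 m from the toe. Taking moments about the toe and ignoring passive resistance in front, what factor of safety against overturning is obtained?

4.43

K_a = tan²(45° − 37.5°/2) = 0.2432.
P_a = ½K_aγH² = 0.5×0.2432×18.3×3.6² = 28.84 kN/m, acting at H/3 = 1.200 m above the base.
Overturning moment M_o = P_a × H/3 = 28.84 × 1.200 = 34.61.
Resisting moment M_r = W × 1.11 = 138.2 × 1.11 = 153.4.
FS_overturning = M_r/M_o = 153.4/34.61 = 4.433.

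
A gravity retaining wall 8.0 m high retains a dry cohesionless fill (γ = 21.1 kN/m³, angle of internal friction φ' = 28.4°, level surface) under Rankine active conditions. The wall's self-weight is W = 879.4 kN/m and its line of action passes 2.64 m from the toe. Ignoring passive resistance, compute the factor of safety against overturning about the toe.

3.63

K_a = tan²(45° − 28.4°/2) = 0.3554.
P_a = ½K_aγH² = 0.5×0.3554×21.1×8.0² = 239.9 kN/m, acting at H/3 = 2.667 m above the base.
Overturning moment M_o = P_a × H/3 = 239.9 × 2.667 = 639.8.
Resisting moment M_r = W × 2.64 = 879.4 × 2.64 = 2322.
FS_overturning = M_r/M_o = 2322/639.8 = 3.628.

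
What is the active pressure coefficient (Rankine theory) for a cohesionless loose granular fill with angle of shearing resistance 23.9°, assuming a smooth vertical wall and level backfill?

0.423

K_a = tan²(45° − φ/2) = tan²(33.05°) = 0.4233.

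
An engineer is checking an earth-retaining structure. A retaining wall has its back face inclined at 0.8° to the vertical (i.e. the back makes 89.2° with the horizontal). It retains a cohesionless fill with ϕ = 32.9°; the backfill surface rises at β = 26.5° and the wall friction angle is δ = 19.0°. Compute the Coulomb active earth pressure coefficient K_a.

K_a = sin²(α+φ) / [sin²α · sin(α−δ) · (1 + √{sin(φ+δ)sin(φ−β) / (sin(α−δ)sin(α+β))})²].
With α = 89.2°, φ = 32.9°, δ = 19.0°, β = 26.5°: K_a = 0.4367.

0.437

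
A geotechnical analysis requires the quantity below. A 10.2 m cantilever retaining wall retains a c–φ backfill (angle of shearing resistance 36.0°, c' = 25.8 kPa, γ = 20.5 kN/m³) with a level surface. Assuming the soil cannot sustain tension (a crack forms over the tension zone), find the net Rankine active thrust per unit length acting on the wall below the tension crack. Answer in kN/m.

K_a = 0.2596; √K_a = 0.5095.
Tension-crack depth z_c = 2c/(γ√K_a) = 2×25.8/(20.5×0.5095) = 4.940 m.
σ_a at base = K_a γ H − 2c√K_a = 0.2596×20.5×10.2 − 2×25.8×0.5095 = 27.99 kPa.
P_a = ½ × 27.99 × (H − z_c) = 0.5×27.99×5.260 = 73.62 kN/m.

73.6 kN/m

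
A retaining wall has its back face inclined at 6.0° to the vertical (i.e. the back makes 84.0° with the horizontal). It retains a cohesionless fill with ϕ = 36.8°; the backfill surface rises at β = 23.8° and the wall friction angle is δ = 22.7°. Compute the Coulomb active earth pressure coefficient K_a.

K_a = sin²(α+φ) / [sin²α · sin(α−δ) · (1 + √{sin(φ+δ)sin(φ−β) / (sin(α−δ)sin(α+β))})²].
With α = 84.0°, φ = 36.8°, δ = 22.7°, β = 23.8°: K_a = 0.3873.

0.387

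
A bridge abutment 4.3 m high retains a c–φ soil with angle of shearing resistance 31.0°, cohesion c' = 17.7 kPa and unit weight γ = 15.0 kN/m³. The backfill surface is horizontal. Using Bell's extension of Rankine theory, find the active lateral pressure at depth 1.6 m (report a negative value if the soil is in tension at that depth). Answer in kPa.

K_a = (1 − sin φ)/(1 + sin φ) = 0.3201.
σ_a = K_a γ z − 2c√K_a = 0.3201×15.0×1.6 − 2×17.7×0.5658 = -12.35 kPa.

-12.3 kPa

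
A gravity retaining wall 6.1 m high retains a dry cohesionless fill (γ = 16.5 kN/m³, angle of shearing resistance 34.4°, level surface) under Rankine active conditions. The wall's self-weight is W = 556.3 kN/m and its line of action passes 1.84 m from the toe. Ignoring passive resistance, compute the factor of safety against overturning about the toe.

5.90

K_a = tan²(45° − 34.4°/2) = 0.2780.
P_a = ½K_aγH² = 0.5×0.2780×16.5×6.1² = 85.34 kN/m, acting at H/3 = 2.033 m above the base.
Overturning moment M_o = P_a × H/3 = 85.34 × 2.033 = 173.5.
Resisting moment M_r = W × 1.84 = 556.3 × 1.84 = 1024.
FS_overturning = M_r/M_o = 1024/173.5 = 5.899.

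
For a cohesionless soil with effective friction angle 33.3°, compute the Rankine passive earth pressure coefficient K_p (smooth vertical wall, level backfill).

K_p = (1 + sin φ)/(1 − sin φ) = tan²(45° + 33.3°/2) = 3.435.

3.43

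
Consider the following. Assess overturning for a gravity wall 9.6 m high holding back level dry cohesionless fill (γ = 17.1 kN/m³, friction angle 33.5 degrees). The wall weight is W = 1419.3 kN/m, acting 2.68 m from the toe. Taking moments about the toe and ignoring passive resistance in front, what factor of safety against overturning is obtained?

5.22

K_a = tan²(45° − 33.5°/2) = 0.2887.
P_a = ½K_aγH² = 0.5×0.2887×17.1×9.6² = 227.5 kN/m, acting at H/3 = 3.200 m above the base.
Overturning moment M_o = P_a × H/3 = 227.5 × 3.200 = 728.0.
Resisting moment M_r = W × 2.68 = 1419.3 × 2.68 = 3804.
FS_overturning = M_r/M_o = 3804/728.0 = 5.225.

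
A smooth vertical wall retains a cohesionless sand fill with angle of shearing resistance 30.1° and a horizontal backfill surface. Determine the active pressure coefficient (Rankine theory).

0.332

K_a = tan²(45° − φ/2) = tan²(29.95°) = 0.3320.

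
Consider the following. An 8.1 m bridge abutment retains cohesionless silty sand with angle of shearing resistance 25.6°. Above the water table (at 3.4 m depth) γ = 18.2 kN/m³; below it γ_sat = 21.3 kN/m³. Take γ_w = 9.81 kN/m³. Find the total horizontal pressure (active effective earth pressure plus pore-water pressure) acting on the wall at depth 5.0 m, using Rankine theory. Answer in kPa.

K_a = (1 − sin φ)/(1 + sin φ) = 0.3966.
γ' = 21.3 − 9.81 = 11.49 kN/m³.
Effective vertical stress at 5.0 m: σ'_v = 18.2×3.4 + 11.49×1.60 = 80.26 kPa.
σ'_h = K_a σ'_v = 0.3966 × 80.26 = 31.83 kPa; u = γ_w × 1.60 = 15.70 kPa.
Total σ_h = 31.83 + 15.70 = 47.53 kPa.

47.5 kPa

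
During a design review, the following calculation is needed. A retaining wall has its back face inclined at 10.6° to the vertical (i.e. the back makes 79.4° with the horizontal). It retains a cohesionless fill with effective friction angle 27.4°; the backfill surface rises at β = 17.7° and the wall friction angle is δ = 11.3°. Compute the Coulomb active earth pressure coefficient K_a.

0.571

K_a = sin²(α+φ) / [sin²α · sin(α−δ) · (1 + √{sin(φ+δ)sin(φ−β) / (sin(α−δ)sin(α+β))})²].
With α = 79.4°, φ = 27.4°, δ = 11.3°, β = 17.7°: K_a = 0.5708.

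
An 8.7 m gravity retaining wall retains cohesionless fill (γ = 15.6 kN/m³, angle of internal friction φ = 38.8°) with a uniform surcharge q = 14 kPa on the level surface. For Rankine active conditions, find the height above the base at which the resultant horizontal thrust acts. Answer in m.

K_a = 0.2296.
Triangular part P₁ = ½K_aγH² = 135.5 at H/3 = 2.900 m; rectangular part P₂ = K_a q H = 27.96 at H/2 = 4.350 m.
ȳ = (P₁·2.900 + P₂·4.350)/(P₁+P₂) = 3.148 m.

3.15 m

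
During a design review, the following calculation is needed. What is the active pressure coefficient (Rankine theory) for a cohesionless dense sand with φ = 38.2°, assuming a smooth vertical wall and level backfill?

K_a = (1 − sin φ)/(1 + sin φ) = (1 − sin 38.2°)/(1 + sin 38.2°) = 0.2358.

0.236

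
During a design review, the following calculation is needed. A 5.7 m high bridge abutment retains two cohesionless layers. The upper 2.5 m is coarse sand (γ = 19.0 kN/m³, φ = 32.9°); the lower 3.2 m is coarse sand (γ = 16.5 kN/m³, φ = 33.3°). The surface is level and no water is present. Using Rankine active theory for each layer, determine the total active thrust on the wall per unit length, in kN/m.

86.4 kN/m

K_a1 = tan²(45°−32.9°/2) = 0.2960; K_a2 = tan²(45°−33.3°/2) = 0.2911.
Layer 1: σ at base = K_a1 γ₁ h₁ = 14.06 kPa; P₁ = ½×14.06×2.5 = 17.58.
Layer 2: σ_v at top = γ₁h₁ = 47.50; σ_h top = K_a2×47.50 = 13.83; σ_h base = K_a2×(47.50+16.5×3.2) = 29.20.
P₂ = ½(13.83+29.20)×3.2 = 68.85. Total P_a = 17.58+68.85 = 86.42 kN/m.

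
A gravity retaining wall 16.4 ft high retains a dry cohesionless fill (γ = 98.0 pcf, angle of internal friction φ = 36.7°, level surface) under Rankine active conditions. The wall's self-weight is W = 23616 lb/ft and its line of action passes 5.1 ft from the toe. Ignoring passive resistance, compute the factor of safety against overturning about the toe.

6.64

K_a = tan²(45° − 36.7°/2) = 0.2519.
P_a = ½K_aγH² = 0.5×0.2519×98.0×16.4² = 3319 lb/ft, acting at H/3 = 5.467 ft above the base.
Overturning moment M_o = P_a × H/3 = 3319 × 5.467 = 18150.
Resisting moment M_r = W × 5.1 = 23616 × 5.1 = 120400.
FS_overturning = M_r/M_o = 120400/18150 = 6.638.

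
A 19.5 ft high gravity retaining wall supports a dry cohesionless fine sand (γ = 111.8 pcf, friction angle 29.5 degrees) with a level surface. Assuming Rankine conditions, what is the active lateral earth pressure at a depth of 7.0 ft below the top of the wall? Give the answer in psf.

266 psf

K_a = (1 − sin φ)/(1 + sin φ) = 0.3401.
σ_h = K_a γ z = 0.3401 × 111.8 × 7.0 = 266.2 psf.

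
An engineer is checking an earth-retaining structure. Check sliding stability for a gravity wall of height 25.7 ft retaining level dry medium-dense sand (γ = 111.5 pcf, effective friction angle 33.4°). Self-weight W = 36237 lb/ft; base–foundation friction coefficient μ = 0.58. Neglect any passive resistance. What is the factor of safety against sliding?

K_a = tan²(45° − 33.4°/2) = 0.2899.
P_a = ½K_aγH² = 0.5×0.2899×111.5×25.7² = 10680 lb/ft, acting at H/3 = 8.567 ft above the base.
FS_sliding = μW / P_a = 0.58×36237 / 10680 = 1.969.

1.97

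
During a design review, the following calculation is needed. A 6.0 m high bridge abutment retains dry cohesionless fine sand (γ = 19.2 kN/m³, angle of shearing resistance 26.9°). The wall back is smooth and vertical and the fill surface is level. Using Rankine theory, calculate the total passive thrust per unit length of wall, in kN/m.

917 kN/m

K_p = tan²(45° + φ/2) = 2.653.
P_p = ½ K_p γ H² = 0.5 × 2.653 × 19.2 × 6.0² = 916.7 kN/m.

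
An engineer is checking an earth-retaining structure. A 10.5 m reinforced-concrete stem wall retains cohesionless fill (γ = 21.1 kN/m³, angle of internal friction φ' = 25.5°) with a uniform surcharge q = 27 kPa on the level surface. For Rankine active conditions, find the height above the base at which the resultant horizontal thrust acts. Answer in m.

K_a = 0.3981.
Triangular part P₁ = ½K_aγH² = 463.0 at H/3 = 3.500 m; rectangular part P₂ = K_a q H = 112.9 at H/2 = 5.250 m.
ȳ = (P₁·3.500 + P₂·5.250)/(P₁+P₂) = 3.843 m.

3.84 m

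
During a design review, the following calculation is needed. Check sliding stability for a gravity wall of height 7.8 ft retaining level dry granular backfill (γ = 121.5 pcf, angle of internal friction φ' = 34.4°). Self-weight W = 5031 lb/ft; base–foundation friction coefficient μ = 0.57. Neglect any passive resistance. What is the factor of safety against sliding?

2.79

K_a = tan²(45° − 34.4°/2) = 0.2780.
P_a = ½K_aγH² = 0.5×0.2780×121.5×7.8² = 1027 lb/ft, acting at H/3 = 2.600 ft above the base.
FS_sliding = μW / P_a = 0.57×5031 / 1027 = 2.791.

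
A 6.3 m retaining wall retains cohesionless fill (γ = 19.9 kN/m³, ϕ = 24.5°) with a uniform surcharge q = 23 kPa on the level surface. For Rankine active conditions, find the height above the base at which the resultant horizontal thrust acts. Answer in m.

K_a = 0.4137.
Triangular part P₁ = ½K_aγH² = 163.4 at H/3 = 2.100 m; rectangular part P₂ = K_a q H = 59.95 at H/2 = 3.150 m.
ȳ = (P₁·2.100 + P₂·3.150)/(P₁+P₂) = 2.382 m.

2.38 m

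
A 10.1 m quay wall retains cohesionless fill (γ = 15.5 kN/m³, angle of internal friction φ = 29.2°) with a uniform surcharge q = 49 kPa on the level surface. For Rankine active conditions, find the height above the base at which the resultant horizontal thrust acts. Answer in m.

K_a = 0.3442.
Triangular part P₁ = ½K_aγH² = 272.1 at H/3 = 3.367 m; rectangular part P₂ = K_a q H = 170.4 at H/2 = 5.050 m.
ȳ = (P₁·3.367 + P₂·5.050)/(P₁+P₂) = 4.015 m.

4.01 m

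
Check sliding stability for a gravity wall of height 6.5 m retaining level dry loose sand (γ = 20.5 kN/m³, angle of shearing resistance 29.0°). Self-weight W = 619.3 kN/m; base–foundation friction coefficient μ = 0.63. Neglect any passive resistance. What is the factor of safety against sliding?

K_a = tan²(45° − 29.0°/2) = 0.3470.
P_a = ½K_aγH² = 0.5×0.3470×20.5×6.5² = 150.3 kN/m, acting at H/3 = 2.167 m above the base.
FS_sliding = μW / P_a = 0.63×619.3 / 150.3 = 2.597.

2.60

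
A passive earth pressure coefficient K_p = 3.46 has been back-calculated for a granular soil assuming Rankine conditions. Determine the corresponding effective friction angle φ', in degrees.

K_p = (1+sin φ)/(1−sin φ) ⇒ sin φ = (K_p − 1)/(K_p + 1) = 0.5516.
φ = arcsin(0.5516) = 33.47°.

33.5°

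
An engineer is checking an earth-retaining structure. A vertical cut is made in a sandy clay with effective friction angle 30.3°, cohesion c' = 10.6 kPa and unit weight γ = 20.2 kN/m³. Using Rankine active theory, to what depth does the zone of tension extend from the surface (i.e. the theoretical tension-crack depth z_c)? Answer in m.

1.83 m

K_a = tan²(45° − 30.3°/2) = 0.3293; √K_a = 0.5739.
The active pressure is zero where K_a γ z = 2c√K_a, so z_c = 2c/(γ√K_a) = 2×10.6/(20.2×0.5739) = 1.829 m.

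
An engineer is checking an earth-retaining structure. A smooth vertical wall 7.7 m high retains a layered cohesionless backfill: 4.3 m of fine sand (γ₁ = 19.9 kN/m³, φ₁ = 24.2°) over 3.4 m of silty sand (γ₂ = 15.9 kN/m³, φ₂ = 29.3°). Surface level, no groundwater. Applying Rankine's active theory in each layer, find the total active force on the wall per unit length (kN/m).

208 kN/m

K_a1 = tan²(45°−24.2°/2) = 0.4185; K_a2 = tan²(45°−29.3°/2) = 0.3428.
Layer 1: σ at base = K_a1 γ₁ h₁ = 35.81 kPa; P₁ = ½×35.81×4.3 = 77.00.
Layer 2: σ_v at top = γ₁h₁ = 85.57; σ_h top = K_a2×85.57 = 29.34; σ_h base = K_a2×(85.57+15.9×3.4) = 47.87.
P₂ = ½(29.34+47.87)×3.4 = 131.3. Total P_a = 77.00+131.3 = 208.2 kN/m.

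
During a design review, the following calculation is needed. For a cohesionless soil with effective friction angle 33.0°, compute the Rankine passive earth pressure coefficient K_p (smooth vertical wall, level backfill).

K_p = (1 + sin φ)/(1 − sin φ) = tan²(45° + 33.0°/2) = 3.392.

3.39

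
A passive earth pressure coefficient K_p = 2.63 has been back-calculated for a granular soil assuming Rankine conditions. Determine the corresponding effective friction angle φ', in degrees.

K_p = (1+sin φ)/(1−sin φ) ⇒ sin φ = (K_p − 1)/(K_p + 1) = 0.4490.
φ = arcsin(0.4490) = 26.68°.

26.7°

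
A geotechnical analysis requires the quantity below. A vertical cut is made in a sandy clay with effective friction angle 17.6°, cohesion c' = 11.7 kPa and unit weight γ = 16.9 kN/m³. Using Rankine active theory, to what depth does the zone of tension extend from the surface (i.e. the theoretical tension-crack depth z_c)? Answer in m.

K_a = tan²(45° − 17.6°/2) = 0.5357; √K_a = 0.7319.
The active pressure is zero where K_a γ z = 2c√K_a, so z_c = 2c/(γ√K_a) = 2×11.7/(16.9×0.7319) = 1.892 m.

1.89 m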